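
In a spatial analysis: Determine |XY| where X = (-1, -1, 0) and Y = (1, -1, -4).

d = √[(x₂-x₁)² + (y₂-y₁)² + (z₂-z₁)²]
  = √[2² + 0² + (-4)²]
  = √[4 + 0 + 16]
  = √20
  ≈ 4.472

4.472


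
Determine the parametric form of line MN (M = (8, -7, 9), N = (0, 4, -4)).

Direction vector d = N - M = (0 - 8, 4 + 7, -4 - 9) = (-8, 11, -13)
Parametric form r = M + t·d:
x = 8 - 8t, y = -7 + 11t, z = 9 - 13t

x = 8 - 8t, y = -7 + 11t, z = 9 - 13t


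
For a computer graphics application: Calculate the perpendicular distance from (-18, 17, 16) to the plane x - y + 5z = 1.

distance = |a·x₀ + b·y₀ + c·z₀ - d| / √(a² + b² + c²)
  = |1·(-18) + (-1)·17 + 5·16 - 1| / √(1² + (-1)² + 5²)
  = |-18 - 17 + 80 - 1| / √(1 + 1 + 25)
  = |44| / √27
  = 44 / 5.196
  ≈ 8.468

8.468


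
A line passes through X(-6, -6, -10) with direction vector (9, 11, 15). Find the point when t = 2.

P(t) = X + t·d
  = (-6 + 9·2, -6 + 11·2, -10 + 15·2)
  = (-6 + 18, -6 + 22, -10 + 30)
  = (12, 16, 20)

(12, 16, 20)


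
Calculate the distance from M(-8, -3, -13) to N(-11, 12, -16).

d = √[(x₂-x₁)² + (y₂-y₁)² + (z₂-z₁)²]
  = √[(-3)² + 15² + (-3)²]
  = √[9 + 225 + 9]
  = √243
  ≈ 15.59

15.59


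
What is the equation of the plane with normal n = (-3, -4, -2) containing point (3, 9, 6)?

The plane through P with normal n = (a, b, c) satisfies n·(r - P) = 0,
i.e. ax + by + cz = a·x₀ + b·y₀ + c·z₀.
d = (-3)·3 + (-4)·9 + (-2)·6
  = -9 - 36 - 12
  = -57
Equation: -3x - 4y - 2z = -57

-3x - 4y - 2z = -57


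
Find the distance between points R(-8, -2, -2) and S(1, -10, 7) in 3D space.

d = √[(x₂-x₁)² + (y₂-y₁)² + (z₂-z₁)²]
  = √[9² + (-8)² + 9²]
  = √[81 + 64 + 81]
  = √226
  ≈ 15.03

15.03


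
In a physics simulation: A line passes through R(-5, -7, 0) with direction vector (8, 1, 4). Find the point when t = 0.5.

P(t) = R + t·d
  = (-5 + 8·0.5, -7 + 1·0.5, 0 + 4·0.5)
  = (-5 + 4, -7 + 0.5, 0 + 2)
  = (-1, -6.5, 2)

(-1, -6.5, 2)


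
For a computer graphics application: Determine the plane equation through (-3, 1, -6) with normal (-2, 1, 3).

The plane through P with normal n = (a, b, c) satisfies n·(r - P) = 0,
i.e. ax + by + cz = a·x₀ + b·y₀ + c·z₀.
d = (-2)·(-3) + 1·1 + 3·(-6)
  = 6 + 1 - 18
  = -11
Equation: -2x + y + 3z = -11

-2x + y + 3z = -11


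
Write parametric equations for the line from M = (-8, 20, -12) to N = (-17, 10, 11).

Direction vector d = N - M = (-17 + 8, 10 - 20, 11 + 12) = (-9, -10, 23)
Parametric form r = M + t·d:
x = -8 - 9t, y = 20 - 10t, z = -12 + 23t

x = -8 - 9t, y = 20 - 10t, z = -12 + 23t


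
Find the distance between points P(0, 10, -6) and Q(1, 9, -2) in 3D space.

d = √[(x₂-x₁)² + (y₂-y₁)² + (z₂-z₁)²]
  = √[1² + (-1)² + 4²]
  = √[1 + 1 + 16]
  = √18
  ≈ 4.243

4.243


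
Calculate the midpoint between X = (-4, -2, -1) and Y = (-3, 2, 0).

M = ((x₁+x₂)/2, (y₁+y₂)/2, (z₁+z₂)/2)
  = ((-4 - 3)/2, (-2 + 2)/2, (-1 + 0)/2)
  = (-7/2, 0/2, -1/2)
  = (-3.5, 0, -0.5)

(-3.5, 0, -0.5)


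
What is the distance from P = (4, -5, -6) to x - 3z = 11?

distance = |a·x₀ + b·y₀ + c·z₀ - d| / √(a² + b² + c²)
  = |1·4 + 0·(-5) + (-3)·(-6) - 11| / √(1² + 0² + (-3)²)
  = |4 + 0 + 18 - 11| / √(1 + 0 + 9)
  = |11| / √10
  = 11 / 3.162
  ≈ 3.479

3.479


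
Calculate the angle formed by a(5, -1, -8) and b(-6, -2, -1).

a·b = 5·(-6) + (-1)·(-2) + (-8)·(-1) = -30 + 2 + 8 = -20
|a| = √(5² + (-1)² + (-8)²) = √90 ≈ 9.487
|b| = √((-6)² + (-2)² + (-1)²) = √41 ≈ 6.403
cos θ = (a·b)/(|a||b|) = -20/(9.487·6.403) ≈ -0.3292
θ = arccos(-0.3292) ≈ 109.2°

109.2°


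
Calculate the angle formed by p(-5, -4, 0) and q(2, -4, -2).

p·q = (-5)·2 + (-4)·(-4) + 0·(-2) = -10 + 16 + 0 = 6
|p| = √((-5)² + (-4)² + 0²) = √41 ≈ 6.403
|q| = √(2² + (-4)² + (-2)²) = √24 ≈ 4.899
cos θ = (p·q)/(|p||q|) = 6/(6.403·4.899) ≈ 0.1913
θ = arccos(0.1913) ≈ 78.97°

78.97°


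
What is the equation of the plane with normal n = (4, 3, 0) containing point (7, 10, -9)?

The plane through P with normal n = (a, b, c) satisfies n·(r - P) = 0,
i.e. ax + by + cz = a·x₀ + b·y₀ + c·z₀.
d = 4·7 + 3·10 + 0·(-9)
  = 28 + 30 + 0
  = 58
Equation: 4x + 3y = 58

4x + 3y = 58


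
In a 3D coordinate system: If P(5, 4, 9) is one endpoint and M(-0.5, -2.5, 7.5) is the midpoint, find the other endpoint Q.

Q = 2M - P
  = (2·(-0.5) - 5, 2·(-2.5) - 4, 2·7.5 - 9)
  = (-1 - 5, -5 - 4, 15 - 9)
  = (-6, -9, 6)

(-6, -9, 6)


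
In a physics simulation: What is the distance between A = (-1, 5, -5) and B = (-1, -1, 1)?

d = √[(x₂-x₁)² + (y₂-y₁)² + (z₂-z₁)²]
  = √[0² + (-6)² + 6²]
  = √[0 + 36 + 36]
  = √72
  ≈ 8.485

8.485


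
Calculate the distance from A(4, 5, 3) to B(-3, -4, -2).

d = √[(x₂-x₁)² + (y₂-y₁)² + (z₂-z₁)²]
  = √[(-7)² + (-9)² + (-5)²]
  = √[49 + 81 + 25]
  = √155
  ≈ 12.45

12.45


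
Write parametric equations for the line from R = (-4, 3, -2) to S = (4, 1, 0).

Direction vector d = S - R = (4 + 4, 1 - 3, 0 + 2) = (8, -2, 2)
Parametric form r = R + t·d:
x = -4 + 8t, y = 3 - 2t, z = -2 + 2t

x = -4 + 8t, y = 3 - 2t, z = -2 + 2t


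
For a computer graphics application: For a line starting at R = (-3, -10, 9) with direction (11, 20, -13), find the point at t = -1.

P(t) = R + t·d
  = (-3 + 11·(-1), -10 + 20·(-1), 9 + (-13)·(-1))
  = (-3 - 11, -10 - 20, 9 + 13)
  = (-14, -30, 22)

(-14, -30, 22)


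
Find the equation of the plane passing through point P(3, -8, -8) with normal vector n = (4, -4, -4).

The plane through P with normal n = (a, b, c) satisfies n·(r - P) = 0,
i.e. ax + by + cz = a·x₀ + b·y₀ + c·z₀.
d = 4·3 + (-4)·(-8) + (-4)·(-8)
  = 12 + 32 + 32
  = 76
Equation: 4x - 4y - 4z = 76

4x - 4y - 4z = 76


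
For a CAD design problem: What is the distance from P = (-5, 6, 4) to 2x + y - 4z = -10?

distance = |a·x₀ + b·y₀ + c·z₀ - d| / √(a² + b² + c²)
  = |2·(-5) + 1·6 + (-4)·4 - (-10)| / √(2² + 1² + (-4)²)
  = |-10 + 6 - 16 + 10| / √(4 + 1 + 16)
  = |-10| / √21
  = 10 / 4.583
  ≈ 2.182

2.182


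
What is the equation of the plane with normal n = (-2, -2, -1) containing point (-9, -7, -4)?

The plane through P with normal n = (a, b, c) satisfies n·(r - P) = 0,
i.e. ax + by + cz = a·x₀ + b·y₀ + c·z₀.
d = (-2)·(-9) + (-2)·(-7) + (-1)·(-4)
  = 18 + 14 + 4
  = 36
Equation: -2x - 2y - z = 36

-2x - 2y - z = 36


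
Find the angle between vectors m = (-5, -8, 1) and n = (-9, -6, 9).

m·n = (-5)·(-9) + (-8)·(-6) + 1·9 = 45 + 48 + 9 = 102
|m| = √((-5)² + (-8)² + 1²) = √90 ≈ 9.487
|n| = √((-9)² + (-6)² + 9²) = √198 ≈ 14.07
cos θ = (m·n)/(|m||n|) = 102/(9.487·14.07) ≈ 0.7641
θ = arccos(0.7641) ≈ 40.17°

40.17°


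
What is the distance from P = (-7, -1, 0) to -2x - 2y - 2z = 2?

distance = |a·x₀ + b·y₀ + c·z₀ - d| / √(a² + b² + c²)
  = |(-2)·(-7) + (-2)·(-1) + (-2)·0 - 2| / √((-2)² + (-2)² + (-2)²)
  = |14 + 2 + 0 - 2| / √(4 + 4 + 4)
  = |14| / √12
  = 14 / 3.464
  ≈ 4.041

4.041


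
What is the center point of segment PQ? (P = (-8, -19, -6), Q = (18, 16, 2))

M = ((x₁+x₂)/2, (y₁+y₂)/2, (z₁+z₂)/2)
  = ((-8 + 18)/2, (-19 + 16)/2, (-6 + 2)/2)
  = (10/2, -3/2, -4/2)
  = (5, -1.5, -2)

(5, -1.5, -2)


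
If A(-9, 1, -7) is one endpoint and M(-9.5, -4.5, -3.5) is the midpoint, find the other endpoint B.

B = 2M - A
  = (2·(-9.5) - (-9), 2·(-4.5) - 1, 2·(-3.5) - (-7))
  = (-19 + 9, -9 - 1, -7 + 7)
  = (-10, -10, 0)

(-10, -10, 0)


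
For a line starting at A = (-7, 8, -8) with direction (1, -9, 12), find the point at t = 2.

P(t) = A + t·d
  = (-7 + 1·2, 8 + (-9)·2, -8 + 12·2)
  = (-7 + 2, 8 - 18, -8 + 24)
  = (-5, -10, 16)

(-5, -10, 16)


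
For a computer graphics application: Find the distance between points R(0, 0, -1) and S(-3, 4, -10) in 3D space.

d = √[(x₂-x₁)² + (y₂-y₁)² + (z₂-z₁)²]
  = √[(-3)² + 4² + (-9)²]
  = √[9 + 16 + 81]
  = √106
  ≈ 10.3

10.3


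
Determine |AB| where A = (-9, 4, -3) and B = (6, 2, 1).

d = √[(x₂-x₁)² + (y₂-y₁)² + (z₂-z₁)²]
  = √[15² + (-2)² + 4²]
  = √[225 + 4 + 16]
  = √245
  ≈ 15.65

15.65


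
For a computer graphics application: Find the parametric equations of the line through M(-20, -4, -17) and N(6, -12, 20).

Direction vector d = N - M = (6 + 20, -12 + 4, 20 + 17) = (26, -8, 37)
Parametric form r = M + t·d:
x = -20 + 26t, y = -4 - 8t, z = -17 + 37t

x = -20 + 26t, y = -4 - 8t, z = -17 + 37t


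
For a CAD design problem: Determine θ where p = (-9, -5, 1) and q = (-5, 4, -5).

p·q = (-9)·(-5) + (-5)·4 + 1·(-5) = 45 - 20 - 5 = 20
|p| = √((-9)² + (-5)² + 1²) = √107 ≈ 10.34
|q| = √((-5)² + 4² + (-5)²) = √66 ≈ 8.124
cos θ = (p·q)/(|p||q|) = 20/(10.34·8.124) ≈ 0.238
θ = arccos(0.238) ≈ 76.23°

76.23°


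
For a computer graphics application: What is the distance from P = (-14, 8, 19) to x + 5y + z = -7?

distance = |a·x₀ + b·y₀ + c·z₀ - d| / √(a² + b² + c²)
  = |1·(-14) + 5·8 + 1·19 - (-7)| / √(1² + 5² + 1²)
  = |-14 + 40 + 19 + 7| / √(1 + 25 + 1)
  = |52| / √27
  = 52 / 5.196
  ≈ 10.01

10.01


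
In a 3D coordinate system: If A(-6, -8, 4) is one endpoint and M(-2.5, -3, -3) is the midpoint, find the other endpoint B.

B = 2M - A
  = (2·(-2.5) - (-6), 2·(-3) - (-8), 2·(-3) - 4)
  = (-5 + 6, -6 + 8, -6 - 4)
  = (1, 2, -10)

(1, 2, -10)


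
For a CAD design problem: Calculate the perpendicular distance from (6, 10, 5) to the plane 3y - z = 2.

distance = |a·x₀ + b·y₀ + c·z₀ - d| / √(a² + b² + c²)
  = |0·6 + 3·10 + (-1)·5 - 2| / √(0² + 3² + (-1)²)
  = |0 + 30 - 5 - 2| / √(0 + 9 + 1)
  = |23| / √10
  = 23 / 3.162
  ≈ 7.273

7.273


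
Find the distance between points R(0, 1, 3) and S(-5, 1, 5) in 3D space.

d = √[(x₂-x₁)² + (y₂-y₁)² + (z₂-z₁)²]
  = √[(-5)² + 0² + 2²]
  = √[25 + 0 + 4]
  = √29
  ≈ 5.385

5.385


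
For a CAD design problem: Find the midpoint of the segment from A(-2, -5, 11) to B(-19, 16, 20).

M = ((x₁+x₂)/2, (y₁+y₂)/2, (z₁+z₂)/2)
  = ((-2 - 19)/2, (-5 + 16)/2, (11 + 20)/2)
  = (-21/2, 11/2, 31/2)
  = (-10.5, 5.5, 15.5)

(-10.5, 5.5, 15.5)


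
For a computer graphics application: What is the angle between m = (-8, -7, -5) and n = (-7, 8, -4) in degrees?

m·n = (-8)·(-7) + (-7)·8 + (-5)·(-4) = 56 - 56 + 20 = 20
|m| = √((-8)² + (-7)² + (-5)²) = √138 ≈ 11.75
|n| = √((-7)² + 8² + (-4)²) = √129 ≈ 11.36
cos θ = (m·n)/(|m||n|) = 20/(11.75·11.36) ≈ 0.1499
θ = arccos(0.1499) ≈ 81.38°

81.38°


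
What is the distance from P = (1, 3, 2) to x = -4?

distance = |a·x₀ + b·y₀ + c·z₀ - d| / √(a² + b² + c²)
  = |1·1 + 0·3 + 0·2 - (-4)| / √(1² + 0² + 0²)
  = |1 + 0 + 0 + 4| / √(1 + 0 + 0)
  = |5| / √1
  = 5 / 1
  ≈ 5

5


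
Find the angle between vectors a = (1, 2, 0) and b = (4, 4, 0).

a·b = 1·4 + 2·4 + 0·0 = 4 + 8 + 0 = 12
|a| = √(1² + 2² + 0²) = √5 ≈ 2.236
|b| = √(4² + 4² + 0²) = √32 ≈ 5.657
cos θ = (a·b)/(|a||b|) = 12/(2.236·5.657) ≈ 0.9487
θ = arccos(0.9487) ≈ 18.43°

18.43°


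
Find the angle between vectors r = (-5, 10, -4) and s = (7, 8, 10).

r·s = (-5)·7 + 10·8 + (-4)·10 = -35 + 80 - 40 = 5
|r| = √((-5)² + 10² + (-4)²) = √141 ≈ 11.87
|s| = √(7² + 8² + 10²) = √213 ≈ 14.59
cos θ = (r·s)/(|r||s|) = 5/(11.87·14.59) ≈ 0.02885
θ = arccos(0.02885) ≈ 88.35°

88.35°


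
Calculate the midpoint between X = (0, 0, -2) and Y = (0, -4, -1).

M = ((x₁+x₂)/2, (y₁+y₂)/2, (z₁+z₂)/2)
  = ((0 + 0)/2, (0 - 4)/2, (-2 - 1)/2)
  = (0/2, -4/2, -3/2)
  = (0, -2, -1.5)

(0, -2, -1.5)


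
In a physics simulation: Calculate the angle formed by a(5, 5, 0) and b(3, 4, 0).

a·b = 5·3 + 5·4 + 0·0 = 15 + 20 + 0 = 35
|a| = √(5² + 5² + 0²) = √50 ≈ 7.071
|b| = √(3² + 4² + 0²) = √25 ≈ 5
cos θ = (a·b)/(|a||b|) = 35/(7.071·5) ≈ 0.9899
θ = arccos(0.9899) ≈ 8.13°

8.13°


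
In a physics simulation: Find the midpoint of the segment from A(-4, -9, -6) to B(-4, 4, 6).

M = ((x₁+x₂)/2, (y₁+y₂)/2, (z₁+z₂)/2)
  = ((-4 - 4)/2, (-9 + 4)/2, (-6 + 6)/2)
  = (-8/2, -5/2, 0/2)
  = (-4, -2.5, 0)

(-4, -2.5, 0)


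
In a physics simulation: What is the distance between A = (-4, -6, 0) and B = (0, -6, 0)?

d = √[(x₂-x₁)² + (y₂-y₁)² + (z₂-z₁)²]
  = √[4² + 0² + 0²]
  = √[16 + 0 + 0]
  = √16
  ≈ 4

4


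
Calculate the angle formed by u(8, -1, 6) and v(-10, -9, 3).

u·v = 8·(-10) + (-1)·(-9) + 6·3 = -80 + 9 + 18 = -53
|u| = √(8² + (-1)² + 6²) = √101 ≈ 10.05
|v| = √((-10)² + (-9)² + 3²) = √190 ≈ 13.78
cos θ = (u·v)/(|u||v|) = -53/(10.05·13.78) ≈ -0.3826
θ = arccos(-0.3826) ≈ 112.5°

112.5°


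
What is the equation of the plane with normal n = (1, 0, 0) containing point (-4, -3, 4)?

The plane through P with normal n = (a, b, c) satisfies n·(r - P) = 0,
i.e. ax + by + cz = a·x₀ + b·y₀ + c·z₀.
d = 1·(-4) + 0·(-3) + 0·4
  = -4 + 0 + 0
  = -4
Equation: x = -4

x = -4


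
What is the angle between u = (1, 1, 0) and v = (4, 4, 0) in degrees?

u·v = 1·4 + 1·4 + 0·0 = 4 + 4 + 0 = 8
|u| = √(1² + 1² + 0²) = √2 ≈ 1.414
|v| = √(4² + 4² + 0²) = √32 ≈ 5.657
cos θ = (u·v)/(|u||v|) = 8/(1.414·5.657) ≈ 1
θ = arccos(1) ≈ 0°

0°


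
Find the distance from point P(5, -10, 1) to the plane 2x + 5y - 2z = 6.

distance = |a·x₀ + b·y₀ + c·z₀ - d| / √(a² + b² + c²)
  = |2·5 + 5·(-10) + (-2)·1 - 6| / √(2² + 5² + (-2)²)
  = |10 - 50 - 2 - 6| / √(4 + 25 + 4)
  = |-48| / √33
  = 48 / 5.745
  ≈ 8.356

8.356


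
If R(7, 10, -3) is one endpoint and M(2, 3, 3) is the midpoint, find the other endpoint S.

S = 2M - R
  = (2·2 - 7, 2·3 - 10, 2·3 - (-3))
  = (4 - 7, 6 - 10, 6 + 3)
  = (-3, -4, 9)

(-3, -4, 9)


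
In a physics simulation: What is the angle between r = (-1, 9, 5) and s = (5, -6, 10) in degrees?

r·s = (-1)·5 + 9·(-6) + 5·10 = -5 - 54 + 50 = -9
|r| = √((-1)² + 9² + 5²) = √107 ≈ 10.34
|s| = √(5² + (-6)² + 10²) = √161 ≈ 12.69
cos θ = (r·s)/(|r||s|) = -9/(10.34·12.69) ≈ -0.06857
θ = arccos(-0.06857) ≈ 93.93°

93.93°


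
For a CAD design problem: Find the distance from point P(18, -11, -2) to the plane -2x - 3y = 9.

distance = |a·x₀ + b·y₀ + c·z₀ - d| / √(a² + b² + c²)
  = |(-2)·18 + (-3)·(-11) + 0·(-2) - 9| / √((-2)² + (-3)² + 0²)
  = |-36 + 33 + 0 - 9| / √(4 + 9 + 0)
  = |-12| / √13
  = 12 / 3.606
  ≈ 3.328

3.328


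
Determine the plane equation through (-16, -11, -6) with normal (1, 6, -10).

The plane through P with normal n = (a, b, c) satisfies n·(r - P) = 0,
i.e. ax + by + cz = a·x₀ + b·y₀ + c·z₀.
d = 1·(-16) + 6·(-11) + (-10)·(-6)
  = -16 - 66 + 60
  = -22
Equation: x + 6y - 10z = -22

x + 6y - 10z = -22


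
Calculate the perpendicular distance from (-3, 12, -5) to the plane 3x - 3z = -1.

distance = |a·x₀ + b·y₀ + c·z₀ - d| / √(a² + b² + c²)
  = |3·(-3) + 0·12 + (-3)·(-5) - (-1)| / √(3² + 0² + (-3)²)
  = |-9 + 0 + 15 + 1| / √(9 + 0 + 9)
  = |7| / √18
  = 7 / 4.243
  ≈ 1.65

1.65


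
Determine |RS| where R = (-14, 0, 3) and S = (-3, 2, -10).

d = √[(x₂-x₁)² + (y₂-y₁)² + (z₂-z₁)²]
  = √[11² + 2² + (-13)²]
  = √[121 + 4 + 169]
  = √294
  ≈ 17.15

17.15


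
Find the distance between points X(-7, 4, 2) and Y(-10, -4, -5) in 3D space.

d = √[(x₂-x₁)² + (y₂-y₁)² + (z₂-z₁)²]
  = √[(-3)² + (-8)² + (-7)²]
  = √[9 + 64 + 49]
  = √122
  ≈ 11.05

11.05


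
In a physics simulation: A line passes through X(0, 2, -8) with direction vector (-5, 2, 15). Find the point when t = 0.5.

P(t) = X + t·d
  = (0 + (-5)·0.5, 2 + 2·0.5, -8 + 15·0.5)
  = (0 - 2.5, 2 + 1, -8 + 7.5)
  = (-2.5, 3, -0.5)

(-2.5, 3, -0.5)


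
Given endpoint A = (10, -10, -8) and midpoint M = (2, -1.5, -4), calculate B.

B = 2M - A
  = (2·2 - 10, 2·(-1.5) - (-10), 2·(-4) - (-8))
  = (4 - 10, -3 + 10, -8 + 8)
  = (-6, 7, 0)

(-6, 7, 0)


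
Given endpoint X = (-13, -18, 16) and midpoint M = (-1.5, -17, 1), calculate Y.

Y = 2M - X
  = (2·(-1.5) - (-13), 2·(-17) - (-18), 2·1 - 16)
  = (-3 + 13, -34 + 18, 2 - 16)
  = (10, -16, -14)

(10, -16, -14)


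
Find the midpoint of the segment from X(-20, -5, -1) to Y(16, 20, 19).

M = ((x₁+x₂)/2, (y₁+y₂)/2, (z₁+z₂)/2)
  = ((-20 + 16)/2, (-5 + 20)/2, (-1 + 19)/2)
  = (-4/2, 15/2, 18/2)
  = (-2, 7.5, 9)

(-2, 7.5, 9)


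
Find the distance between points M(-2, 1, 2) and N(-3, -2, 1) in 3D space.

d = √[(x₂-x₁)² + (y₂-y₁)² + (z₂-z₁)²]
  = √[(-1)² + (-3)² + (-1)²]
  = √[1 + 9 + 1]
  = √11
  ≈ 3.317

3.317


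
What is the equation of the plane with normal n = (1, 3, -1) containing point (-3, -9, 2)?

The plane through P with normal n = (a, b, c) satisfies n·(r - P) = 0,
i.e. ax + by + cz = a·x₀ + b·y₀ + c·z₀.
d = 1·(-3) + 3·(-9) + (-1)·2
  = -3 - 27 - 2
  = -32
Equation: x + 3y - z = -32

x + 3y - z = -32


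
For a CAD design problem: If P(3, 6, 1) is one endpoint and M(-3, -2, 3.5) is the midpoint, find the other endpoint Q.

Q = 2M - P
  = (2·(-3) - 3, 2·(-2) - 6, 2·3.5 - 1)
  = (-6 - 3, -4 - 6, 7 - 1)
  = (-9, -10, 6)

(-9, -10, 6)


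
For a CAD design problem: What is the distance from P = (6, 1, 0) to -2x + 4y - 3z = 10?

distance = |a·x₀ + b·y₀ + c·z₀ - d| / √(a² + b² + c²)
  = |(-2)·6 + 4·1 + (-3)·0 - 10| / √((-2)² + 4² + (-3)²)
  = |-12 + 4 + 0 - 10| / √(4 + 16 + 9)
  = |-18| / √29
  = 18 / 5.385
  ≈ 3.343

3.343


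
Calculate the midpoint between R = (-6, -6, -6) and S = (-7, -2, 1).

M = ((x₁+x₂)/2, (y₁+y₂)/2, (z₁+z₂)/2)
  = ((-6 - 7)/2, (-6 - 2)/2, (-6 + 1)/2)
  = (-13/2, -8/2, -5/2)
  = (-6.5, -4, -2.5)

(-6.5, -4, -2.5)


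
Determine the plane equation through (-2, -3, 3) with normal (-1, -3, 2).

The plane through P with normal n = (a, b, c) satisfies n·(r - P) = 0,
i.e. ax + by + cz = a·x₀ + b·y₀ + c·z₀.
d = (-1)·(-2) + (-3)·(-3) + 2·3
  = 2 + 9 + 6
  = 17
Equation: -x - 3y + 2z = 17

-x - 3y + 2z = 17


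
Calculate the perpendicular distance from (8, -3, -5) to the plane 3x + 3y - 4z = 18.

distance = |a·x₀ + b·y₀ + c·z₀ - d| / √(a² + b² + c²)
  = |3·8 + 3·(-3) + (-4)·(-5) - 18| / √(3² + 3² + (-4)²)
  = |24 - 9 + 20 - 18| / √(9 + 9 + 16)
  = |17| / √34
  = 17 / 5.831
  ≈ 2.915

2.915


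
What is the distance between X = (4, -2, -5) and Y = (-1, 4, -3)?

d = √[(x₂-x₁)² + (y₂-y₁)² + (z₂-z₁)²]
  = √[(-5)² + 6² + 2²]
  = √[25 + 36 + 4]
  = √65
  ≈ 8.062

8.062


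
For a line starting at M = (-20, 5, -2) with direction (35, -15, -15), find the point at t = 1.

P(t) = M + t·d
  = (-20 + 35·1, 5 + (-15)·1, -2 + (-15)·1)
  = (-20 + 35, 5 - 15, -2 - 15)
  = (15, -10, -17)

(15, -10, -17)


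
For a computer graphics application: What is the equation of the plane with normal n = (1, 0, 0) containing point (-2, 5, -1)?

The plane through P with normal n = (a, b, c) satisfies n·(r - P) = 0,
i.e. ax + by + cz = a·x₀ + b·y₀ + c·z₀.
d = 1·(-2) + 0·5 + 0·(-1)
  = -2 + 0 + 0
  = -2
Equation: x = -2

x = -2


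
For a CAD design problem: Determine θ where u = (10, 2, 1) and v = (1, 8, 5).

u·v = 10·1 + 2·8 + 1·5 = 10 + 16 + 5 = 31
|u| = √(10² + 2² + 1²) = √105 ≈ 10.25
|v| = √(1² + 8² + 5²) = √90 ≈ 9.487
cos θ = (u·v)/(|u||v|) = 31/(10.25·9.487) ≈ 0.3189
θ = arccos(0.3189) ≈ 71.4°

71.4°


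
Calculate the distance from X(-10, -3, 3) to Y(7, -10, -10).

d = √[(x₂-x₁)² + (y₂-y₁)² + (z₂-z₁)²]
  = √[17² + (-7)² + (-13)²]
  = √[289 + 49 + 169]
  = √507
  ≈ 22.52

22.52


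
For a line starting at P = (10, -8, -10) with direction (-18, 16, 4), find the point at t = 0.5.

P(t) = P + t·d
  = (10 + (-18)·0.5, -8 + 16·0.5, -10 + 4·0.5)
  = (10 - 9, -8 + 8, -10 + 2)
  = (1, 0, -8)

(1, 0, -8)


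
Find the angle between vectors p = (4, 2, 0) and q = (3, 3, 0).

p·q = 4·3 + 2·3 + 0·0 = 12 + 6 + 0 = 18
|p| = √(4² + 2² + 0²) = √20 ≈ 4.472
|q| = √(3² + 3² + 0²) = √18 ≈ 4.243
cos θ = (p·q)/(|p||q|) = 18/(4.472·4.243) ≈ 0.9487
θ = arccos(0.9487) ≈ 18.43°

18.43°


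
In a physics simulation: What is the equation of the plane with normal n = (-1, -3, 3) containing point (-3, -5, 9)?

The plane through P with normal n = (a, b, c) satisfies n·(r - P) = 0,
i.e. ax + by + cz = a·x₀ + b·y₀ + c·z₀.
d = (-1)·(-3) + (-3)·(-5) + 3·9
  = 3 + 15 + 27
  = 45
Equation: -x - 3y + 3z = 45

-x - 3y + 3z = 45


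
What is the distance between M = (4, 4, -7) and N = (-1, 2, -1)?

d = √[(x₂-x₁)² + (y₂-y₁)² + (z₂-z₁)²]
  = √[(-5)² + (-2)² + 6²]
  = √[25 + 4 + 36]
  = √65
  ≈ 8.062

8.062


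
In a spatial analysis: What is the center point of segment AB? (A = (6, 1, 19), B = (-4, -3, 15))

M = ((x₁+x₂)/2, (y₁+y₂)/2, (z₁+z₂)/2)
  = ((6 - 4)/2, (1 - 3)/2, (19 + 15)/2)
  = (2/2, -2/2, 34/2)
  = (1, -1, 17)

(1, -1, 17)


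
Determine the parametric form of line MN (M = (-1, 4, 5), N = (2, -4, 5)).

Direction vector d = N - M = (2 + 1, -4 - 4, 5 - 5) = (3, -8, 0)
Parametric form r = M + t·d:
x = -1 + 3t, y = 4 - 8t, z = 5

x = -1 + 3t, y = 4 - 8t, z = 5


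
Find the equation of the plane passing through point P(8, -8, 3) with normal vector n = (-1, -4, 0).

The plane through P with normal n = (a, b, c) satisfies n·(r - P) = 0,
i.e. ax + by + cz = a·x₀ + b·y₀ + c·z₀.
d = (-1)·8 + (-4)·(-8) + 0·3
  = -8 + 32 + 0
  = 24
Equation: -x - 4y = 24

-x - 4y = 24


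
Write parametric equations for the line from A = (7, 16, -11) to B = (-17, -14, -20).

Direction vector d = B - A = (-17 - 7, -14 - 16, -20 + 11) = (-24, -30, -9)
Parametric form r = A + t·d:
x = 7 - 24t, y = 16 - 30t, z = -11 - 9t

x = 7 - 24t, y = 16 - 30t, z = -11 - 9t


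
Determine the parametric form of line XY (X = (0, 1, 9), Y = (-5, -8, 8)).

Direction vector d = Y - X = (-5 + 0, -8 - 1, 8 - 9) = (-5, -9, -1)
Parametric form r = X + t·d:
x = 0 - 5t, y = 1 - 9t, z = 9 - t

x = 0 - 5t, y = 1 - 9t, z = 9 - t


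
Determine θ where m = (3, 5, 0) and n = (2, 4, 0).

m·n = 3·2 + 5·4 + 0·0 = 6 + 20 + 0 = 26
|m| = √(3² + 5² + 0²) = √34 ≈ 5.831
|n| = √(2² + 4² + 0²) = √20 ≈ 4.472
cos θ = (m·n)/(|m||n|) = 26/(5.831·4.472) ≈ 0.9971
θ = arccos(0.9971) ≈ 4.399°

4.399°


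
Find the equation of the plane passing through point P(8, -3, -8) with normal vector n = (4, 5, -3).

The plane through P with normal n = (a, b, c) satisfies n·(r - P) = 0,
i.e. ax + by + cz = a·x₀ + b·y₀ + c·z₀.
d = 4·8 + 5·(-3) + (-3)·(-8)
  = 32 - 15 + 24
  = 41
Equation: 4x + 5y - 3z = 41

4x + 5y - 3z = 41


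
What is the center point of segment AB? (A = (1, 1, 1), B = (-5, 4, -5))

M = ((x₁+x₂)/2, (y₁+y₂)/2, (z₁+z₂)/2)
  = ((1 - 5)/2, (1 + 4)/2, (1 - 5)/2)
  = (-4/2, 5/2, -4/2)
  = (-2, 2.5, -2)

(-2, 2.5, -2)


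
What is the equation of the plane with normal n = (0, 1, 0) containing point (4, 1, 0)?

The plane through P with normal n = (a, b, c) satisfies n·(r - P) = 0,
i.e. ax + by + cz = a·x₀ + b·y₀ + c·z₀.
d = 0·4 + 1·1 + 0·0
  = 0 + 1 + 0
  = 1
Equation: y = 1

y = 1


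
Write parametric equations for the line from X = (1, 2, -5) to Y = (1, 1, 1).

Direction vector d = Y - X = (1 - 1, 1 - 2, 1 + 5) = (0, -1, 6)
Parametric form r = X + t·d:
x = 1, y = 2 - t, z = -5 + 6t

x = 1, y = 2 - t, z = -5 + 6t


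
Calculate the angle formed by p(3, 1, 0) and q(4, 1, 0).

p·q = 3·4 + 1·1 + 0·0 = 12 + 1 + 0 = 13
|p| = √(3² + 1² + 0²) = √10 ≈ 3.162
|q| = √(4² + 1² + 0²) = √17 ≈ 4.123
cos θ = (p·q)/(|p||q|) = 13/(3.162·4.123) ≈ 0.9971
θ = arccos(0.9971) ≈ 4.399°

4.399°


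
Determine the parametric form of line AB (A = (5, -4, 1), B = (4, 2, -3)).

Direction vector d = B - A = (4 - 5, 2 + 4, -3 - 1) = (-1, 6, -4)
Parametric form r = A + t·d:
x = 5 - t, y = -4 + 6t, z = 1 - 4t

x = 5 - t, y = -4 + 6t, z = 1 - 4t


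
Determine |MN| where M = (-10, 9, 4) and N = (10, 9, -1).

d = √[(x₂-x₁)² + (y₂-y₁)² + (z₂-z₁)²]
  = √[20² + 0² + (-5)²]
  = √[400 + 0 + 25]
  = √425
  ≈ 20.62

20.62


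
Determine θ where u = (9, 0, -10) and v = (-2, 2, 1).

u·v = 9·(-2) + 0·2 + (-10)·1 = -18 + 0 - 10 = -28
|u| = √(9² + 0² + (-10)²) = √181 ≈ 13.45
|v| = √((-2)² + 2² + 1²) = √9 ≈ 3
cos θ = (u·v)/(|u||v|) = -28/(13.45·3) ≈ -0.6937
θ = arccos(-0.6937) ≈ 133.9°

133.9°


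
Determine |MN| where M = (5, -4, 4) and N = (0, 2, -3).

d = √[(x₂-x₁)² + (y₂-y₁)² + (z₂-z₁)²]
  = √[(-5)² + 6² + (-7)²]
  = √[25 + 36 + 49]
  = √110
  ≈ 10.49

10.49


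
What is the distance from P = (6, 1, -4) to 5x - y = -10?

distance = |a·x₀ + b·y₀ + c·z₀ - d| / √(a² + b² + c²)
  = |5·6 + (-1)·1 + 0·(-4) - (-10)| / √(5² + (-1)² + 0²)
  = |30 - 1 + 0 + 10| / √(25 + 1 + 0)
  = |39| / √26
  = 39 / 5.099
  ≈ 7.649

7.649


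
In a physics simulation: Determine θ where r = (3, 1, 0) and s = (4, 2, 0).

r·s = 3·4 + 1·2 + 0·0 = 12 + 2 + 0 = 14
|r| = √(3² + 1² + 0²) = √10 ≈ 3.162
|s| = √(4² + 2² + 0²) = √20 ≈ 4.472
cos θ = (r·s)/(|r||s|) = 14/(3.162·4.472) ≈ 0.9899
θ = arccos(0.9899) ≈ 8.13°

8.13°


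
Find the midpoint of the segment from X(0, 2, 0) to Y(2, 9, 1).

M = ((x₁+x₂)/2, (y₁+y₂)/2, (z₁+z₂)/2)
  = ((0 + 2)/2, (2 + 9)/2, (0 + 1)/2)
  = (2/2, 11/2, 1/2)
  = (1, 5.5, 0.5)

(1, 5.5, 0.5)


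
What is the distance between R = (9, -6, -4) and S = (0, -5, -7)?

d = √[(x₂-x₁)² + (y₂-y₁)² + (z₂-z₁)²]
  = √[(-9)² + 1² + (-3)²]
  = √[81 + 1 + 9]
  = √91
  ≈ 9.539

9.539


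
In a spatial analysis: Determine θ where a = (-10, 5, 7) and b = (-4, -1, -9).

a·b = (-10)·(-4) + 5·(-1) + 7·(-9) = 40 - 5 - 63 = -28
|a| = √((-10)² + 5² + 7²) = √174 ≈ 13.19
|b| = √((-4)² + (-1)² + (-9)²) = √98 ≈ 9.899
cos θ = (a·b)/(|a||b|) = -28/(13.19·9.899) ≈ -0.2144
θ = arccos(-0.2144) ≈ 102.4°

102.4°


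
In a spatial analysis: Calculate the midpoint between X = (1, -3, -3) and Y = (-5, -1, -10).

M = ((x₁+x₂)/2, (y₁+y₂)/2, (z₁+z₂)/2)
  = ((1 - 5)/2, (-3 - 1)/2, (-3 - 10)/2)
  = (-4/2, -4/2, -13/2)
  = (-2, -2, -6.5)

(-2, -2, -6.5)


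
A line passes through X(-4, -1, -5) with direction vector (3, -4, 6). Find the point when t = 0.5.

P(t) = X + t·d
  = (-4 + 3·0.5, -1 + (-4)·0.5, -5 + 6·0.5)
  = (-4 + 1.5, -1 - 2, -5 + 3)
  = (-2.5, -3, -2)

(-2.5, -3, -2)


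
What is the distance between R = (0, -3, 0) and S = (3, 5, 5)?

d = √[(x₂-x₁)² + (y₂-y₁)² + (z₂-z₁)²]
  = √[3² + 8² + 5²]
  = √[9 + 64 + 25]
  = √98
  ≈ 9.899

9.899


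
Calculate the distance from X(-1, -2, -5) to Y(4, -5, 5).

d = √[(x₂-x₁)² + (y₂-y₁)² + (z₂-z₁)²]
  = √[5² + (-3)² + 10²]
  = √[25 + 9 + 100]
  = √134
  ≈ 11.58

11.58


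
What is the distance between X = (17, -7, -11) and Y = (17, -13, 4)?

d = √[(x₂-x₁)² + (y₂-y₁)² + (z₂-z₁)²]
  = √[0² + (-6)² + 15²]
  = √[0 + 36 + 225]
  = √261
  ≈ 16.16

16.16


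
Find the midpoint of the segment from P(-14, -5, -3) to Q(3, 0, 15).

M = ((x₁+x₂)/2, (y₁+y₂)/2, (z₁+z₂)/2)
  = ((-14 + 3)/2, (-5 + 0)/2, (-3 + 15)/2)
  = (-11/2, -5/2, 12/2)
  = (-5.5, -2.5, 6)

(-5.5, -2.5, 6)


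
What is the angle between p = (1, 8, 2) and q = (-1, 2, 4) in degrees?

p·q = 1·(-1) + 8·2 + 2·4 = -1 + 16 + 8 = 23
|p| = √(1² + 8² + 2²) = √69 ≈ 8.307
|q| = √((-1)² + 2² + 4²) = √21 ≈ 4.583
cos θ = (p·q)/(|p||q|) = 23/(8.307·4.583) ≈ 0.6042
θ = arccos(0.6042) ≈ 52.83°

52.83°


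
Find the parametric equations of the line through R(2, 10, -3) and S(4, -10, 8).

Direction vector d = S - R = (4 - 2, -10 - 10, 8 + 3) = (2, -20, 11)
Parametric form r = R + t·d:
x = 2 + 2t, y = 10 - 20t, z = -3 + 11t

x = 2 + 2t, y = 10 - 20t, z = -3 + 11t


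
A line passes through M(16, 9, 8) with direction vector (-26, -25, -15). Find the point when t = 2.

P(t) = M + t·d
  = (16 + (-26)·2, 9 + (-25)·2, 8 + (-15)·2)
  = (16 - 52, 9 - 50, 8 - 30)
  = (-36, -41, -22)

(-36, -41, -22)


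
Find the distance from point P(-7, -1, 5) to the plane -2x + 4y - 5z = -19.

distance = |a·x₀ + b·y₀ + c·z₀ - d| / √(a² + b² + c²)
  = |(-2)·(-7) + 4·(-1) + (-5)·5 - (-19)| / √((-2)² + 4² + (-5)²)
  = |14 - 4 - 25 + 19| / √(4 + 16 + 25)
  = |4| / √45
  = 4 / 6.708
  ≈ 0.5963

0.5963


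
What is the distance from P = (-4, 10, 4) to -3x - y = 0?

distance = |a·x₀ + b·y₀ + c·z₀ - d| / √(a² + b² + c²)
  = |(-3)·(-4) + (-1)·10 + 0·4 - 0| / √((-3)² + (-1)² + 0²)
  = |12 - 10 + 0 + 0| / √(9 + 1 + 0)
  = |2| / √10
  = 2 / 3.162
  ≈ 0.6325

0.6325


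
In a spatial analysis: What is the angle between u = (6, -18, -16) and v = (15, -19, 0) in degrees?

u·v = 6·15 + (-18)·(-19) + (-16)·0 = 90 + 342 + 0 = 432
|u| = √(6² + (-18)² + (-16)²) = √616 ≈ 24.82
|v| = √(15² + (-19)² + 0²) = √586 ≈ 24.21
cos θ = (u·v)/(|u||v|) = 432/(24.82·24.21) ≈ 0.719
θ = arccos(0.719) ≈ 44.03°

44.03°


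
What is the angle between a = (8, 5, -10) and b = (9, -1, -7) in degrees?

a·b = 8·9 + 5·(-1) + (-10)·(-7) = 72 - 5 + 70 = 137
|a| = √(8² + 5² + (-10)²) = √189 ≈ 13.75
|b| = √(9² + (-1)² + (-7)²) = √131 ≈ 11.45
cos θ = (a·b)/(|a||b|) = 137/(13.75·11.45) ≈ 0.8707
θ = arccos(0.8707) ≈ 29.46°

29.46°


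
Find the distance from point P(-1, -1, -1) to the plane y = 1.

distance = |a·x₀ + b·y₀ + c·z₀ - d| / √(a² + b² + c²)
  = |0·(-1) + 1·(-1) + 0·(-1) - 1| / √(0² + 1² + 0²)
  = |0 - 1 + 0 - 1| / √(0 + 1 + 0)
  = |-2| / √1
  = 2 / 1
  ≈ 2

2


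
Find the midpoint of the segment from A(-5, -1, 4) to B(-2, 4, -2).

M = ((x₁+x₂)/2, (y₁+y₂)/2, (z₁+z₂)/2)
  = ((-5 - 2)/2, (-1 + 4)/2, (4 - 2)/2)
  = (-7/2, 3/2, 2/2)
  = (-3.5, 1.5, 1)

(-3.5, 1.5, 1)


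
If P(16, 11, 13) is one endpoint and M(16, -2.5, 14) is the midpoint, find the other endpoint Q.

Q = 2M - P
  = (2·16 - 16, 2·(-2.5) - 11, 2·14 - 13)
  = (32 - 16, -5 - 11, 28 - 13)
  = (16, -16, 15)

(16, -16, 15)


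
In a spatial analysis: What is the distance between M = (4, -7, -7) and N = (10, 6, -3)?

d = √[(x₂-x₁)² + (y₂-y₁)² + (z₂-z₁)²]
  = √[6² + 13² + 4²]
  = √[36 + 169 + 16]
  = √221
  ≈ 14.87

14.87


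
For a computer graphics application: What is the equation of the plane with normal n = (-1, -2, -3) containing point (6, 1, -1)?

The plane through P with normal n = (a, b, c) satisfies n·(r - P) = 0,
i.e. ax + by + cz = a·x₀ + b·y₀ + c·z₀.
d = (-1)·6 + (-2)·1 + (-3)·(-1)
  = -6 - 2 + 3
  = -5
Equation: -x - 2y - 3z = -5

-x - 2y - 3z = -5


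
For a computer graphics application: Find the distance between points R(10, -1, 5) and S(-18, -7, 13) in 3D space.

d = √[(x₂-x₁)² + (y₂-y₁)² + (z₂-z₁)²]
  = √[(-28)² + (-6)² + 8²]
  = √[784 + 36 + 64]
  = √884
  ≈ 29.73

29.73


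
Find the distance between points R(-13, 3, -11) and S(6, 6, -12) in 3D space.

d = √[(x₂-x₁)² + (y₂-y₁)² + (z₂-z₁)²]
  = √[19² + 3² + (-1)²]
  = √[361 + 9 + 1]
  = √371
  ≈ 19.26

19.26


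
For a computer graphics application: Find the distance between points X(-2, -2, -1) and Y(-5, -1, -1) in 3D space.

d = √[(x₂-x₁)² + (y₂-y₁)² + (z₂-z₁)²]
  = √[(-3)² + 1² + 0²]
  = √[9 + 1 + 0]
  = √10
  ≈ 3.162

3.162


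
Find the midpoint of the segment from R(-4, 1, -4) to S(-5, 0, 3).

M = ((x₁+x₂)/2, (y₁+y₂)/2, (z₁+z₂)/2)
  = ((-4 - 5)/2, (1 + 0)/2, (-4 + 3)/2)
  = (-9/2, 1/2, -1/2)
  = (-4.5, 0.5, -0.5)

(-4.5, 0.5, -0.5)


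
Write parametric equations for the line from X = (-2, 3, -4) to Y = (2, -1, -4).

Direction vector d = Y - X = (2 + 2, -1 - 3, -4 + 4) = (4, -4, 0)
Parametric form r = X + t·d:
x = -2 + 4t, y = 3 - 4t, z = -4

x = -2 + 4t, y = 3 - 4t, z = -4


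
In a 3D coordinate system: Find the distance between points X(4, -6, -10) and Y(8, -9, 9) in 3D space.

d = √[(x₂-x₁)² + (y₂-y₁)² + (z₂-z₁)²]
  = √[4² + (-3)² + 19²]
  = √[16 + 9 + 361]
  = √386
  ≈ 19.65

19.65


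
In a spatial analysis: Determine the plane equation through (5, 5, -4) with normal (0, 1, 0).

The plane through P with normal n = (a, b, c) satisfies n·(r - P) = 0,
i.e. ax + by + cz = a·x₀ + b·y₀ + c·z₀.
d = 0·5 + 1·5 + 0·(-4)
  = 0 + 5 + 0
  = 5
Equation: y = 5

y = 5


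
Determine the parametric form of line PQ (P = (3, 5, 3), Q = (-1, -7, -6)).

Direction vector d = Q - P = (-1 - 3, -7 - 5, -6 - 3) = (-4, -12, -9)
Parametric form r = P + t·d:
x = 3 - 4t, y = 5 - 12t, z = 3 - 9t

x = 3 - 4t, y = 5 - 12t, z = 3 - 9t


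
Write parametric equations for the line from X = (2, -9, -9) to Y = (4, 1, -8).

Direction vector d = Y - X = (4 - 2, 1 + 9, -8 + 9) = (2, 10, 1)
Parametric form r = X + t·d:
x = 2 + 2t, y = -9 + 10t, z = -9 + t

x = 2 + 2t, y = -9 + 10t, z = -9 + t


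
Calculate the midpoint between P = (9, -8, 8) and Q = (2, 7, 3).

M = ((x₁+x₂)/2, (y₁+y₂)/2, (z₁+z₂)/2)
  = ((9 + 2)/2, (-8 + 7)/2, (8 + 3)/2)
  = (11/2, -1/2, 11/2)
  = (5.5, -0.5, 5.5)

(5.5, -0.5, 5.5)


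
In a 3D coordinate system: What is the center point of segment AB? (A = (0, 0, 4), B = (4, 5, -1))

M = ((x₁+x₂)/2, (y₁+y₂)/2, (z₁+z₂)/2)
  = ((0 + 4)/2, (0 + 5)/2, (4 - 1)/2)
  = (4/2, 5/2, 3/2)
  = (2, 2.5, 1.5)

(2, 2.5, 1.5)


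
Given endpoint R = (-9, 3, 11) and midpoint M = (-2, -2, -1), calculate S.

S = 2M - R
  = (2·(-2) - (-9), 2·(-2) - 3, 2·(-1) - 11)
  = (-4 + 9, -4 - 3, -2 - 11)
  = (5, -7, -13)

(5, -7, -13)


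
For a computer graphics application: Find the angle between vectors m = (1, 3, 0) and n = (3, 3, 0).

m·n = 1·3 + 3·3 + 0·0 = 3 + 9 + 0 = 12
|m| = √(1² + 3² + 0²) = √10 ≈ 3.162
|n| = √(3² + 3² + 0²) = √18 ≈ 4.243
cos θ = (m·n)/(|m||n|) = 12/(3.162·4.243) ≈ 0.8944
θ = arccos(0.8944) ≈ 26.57°

26.57°


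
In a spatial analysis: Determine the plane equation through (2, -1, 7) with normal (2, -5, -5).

The plane through P with normal n = (a, b, c) satisfies n·(r - P) = 0,
i.e. ax + by + cz = a·x₀ + b·y₀ + c·z₀.
d = 2·2 + (-5)·(-1) + (-5)·7
  = 4 + 5 - 35
  = -26
Equation: 2x - 5y - 5z = -26

2x - 5y - 5z = -26


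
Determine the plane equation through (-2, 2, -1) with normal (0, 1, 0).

The plane through P with normal n = (a, b, c) satisfies n·(r - P) = 0,
i.e. ax + by + cz = a·x₀ + b·y₀ + c·z₀.
d = 0·(-2) + 1·2 + 0·(-1)
  = 0 + 2 + 0
  = 2
Equation: y = 2

y = 2


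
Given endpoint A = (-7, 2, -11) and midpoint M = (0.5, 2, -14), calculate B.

B = 2M - A
  = (2·0.5 - (-7), 2·2 - 2, 2·(-14) - (-11))
  = (1 + 7, 4 - 2, -28 + 11)
  = (8, 2, -17)

(8, 2, -17)


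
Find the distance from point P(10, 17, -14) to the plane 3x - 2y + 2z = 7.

distance = |a·x₀ + b·y₀ + c·z₀ - d| / √(a² + b² + c²)
  = |3·10 + (-2)·17 + 2·(-14) - 7| / √(3² + (-2)² + 2²)
  = |30 - 34 - 28 - 7| / √(9 + 4 + 4)
  = |-39| / √17
  = 39 / 4.123
  ≈ 9.459

9.459


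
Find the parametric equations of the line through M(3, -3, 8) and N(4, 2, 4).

Direction vector d = N - M = (4 - 3, 2 + 3, 4 - 8) = (1, 5, -4)
Parametric form r = M + t·d:
x = 3 + t, y = -3 + 5t, z = 8 - 4t

x = 3 + t, y = -3 + 5t, z = 8 - 4t


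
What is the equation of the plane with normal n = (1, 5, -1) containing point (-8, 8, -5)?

The plane through P with normal n = (a, b, c) satisfies n·(r - P) = 0,
i.e. ax + by + cz = a·x₀ + b·y₀ + c·z₀.
d = 1·(-8) + 5·8 + (-1)·(-5)
  = -8 + 40 + 5
  = 37
Equation: x + 5y - z = 37

x + 5y - z = 37


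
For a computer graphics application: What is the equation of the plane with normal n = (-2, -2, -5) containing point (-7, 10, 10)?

The plane through P with normal n = (a, b, c) satisfies n·(r - P) = 0,
i.e. ax + by + cz = a·x₀ + b·y₀ + c·z₀.
d = (-2)·(-7) + (-2)·10 + (-5)·10
  = 14 - 20 - 50
  = -56
Equation: -2x - 2y - 5z = -56

-2x - 2y - 5z = -56


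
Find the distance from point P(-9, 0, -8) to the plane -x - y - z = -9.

distance = |a·x₀ + b·y₀ + c·z₀ - d| / √(a² + b² + c²)
  = |(-1)·(-9) + (-1)·0 + (-1)·(-8) - (-9)| / √((-1)² + (-1)² + (-1)²)
  = |9 + 0 + 8 + 9| / √(1 + 1 + 1)
  = |26| / √3
  = 26 / 1.732
  ≈ 15.01

15.01


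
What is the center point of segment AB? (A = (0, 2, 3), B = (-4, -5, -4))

M = ((x₁+x₂)/2, (y₁+y₂)/2, (z₁+z₂)/2)
  = ((0 - 4)/2, (2 - 5)/2, (3 - 4)/2)
  = (-4/2, -3/2, -1/2)
  = (-2, -1.5, -0.5)

(-2, -1.5, -0.5)


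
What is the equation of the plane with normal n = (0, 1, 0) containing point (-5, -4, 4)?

The plane through P with normal n = (a, b, c) satisfies n·(r - P) = 0,
i.e. ax + by + cz = a·x₀ + b·y₀ + c·z₀.
d = 0·(-5) + 1·(-4) + 0·4
  = 0 - 4 + 0
  = -4
Equation: y = -4

y = -4


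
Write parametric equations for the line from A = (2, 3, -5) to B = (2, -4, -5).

Direction vector d = B - A = (2 - 2, -4 - 3, -5 + 5) = (0, -7, 0)
Parametric form r = A + t·d:
x = 2, y = 3 - 7t, z = -5

x = 2, y = 3 - 7t, z = -5


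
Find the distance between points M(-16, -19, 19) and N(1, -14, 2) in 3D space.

d = √[(x₂-x₁)² + (y₂-y₁)² + (z₂-z₁)²]
  = √[17² + 5² + (-17)²]
  = √[289 + 25 + 289]
  = √603
  ≈ 24.56

24.56


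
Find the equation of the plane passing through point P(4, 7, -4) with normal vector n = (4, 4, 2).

The plane through P with normal n = (a, b, c) satisfies n·(r - P) = 0,
i.e. ax + by + cz = a·x₀ + b·y₀ + c·z₀.
d = 4·4 + 4·7 + 2·(-4)
  = 16 + 28 - 8
  = 36
Equation: 4x + 4y + 2z = 36

4x + 4y + 2z = 36


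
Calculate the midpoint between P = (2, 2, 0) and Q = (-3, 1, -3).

M = ((x₁+x₂)/2, (y₁+y₂)/2, (z₁+z₂)/2)
  = ((2 - 3)/2, (2 + 1)/2, (0 - 3)/2)
  = (-1/2, 3/2, -3/2)
  = (-0.5, 1.5, -1.5)

(-0.5, 1.5, -1.5)


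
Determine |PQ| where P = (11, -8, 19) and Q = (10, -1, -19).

d = √[(x₂-x₁)² + (y₂-y₁)² + (z₂-z₁)²]
  = √[(-1)² + 7² + (-38)²]
  = √[1 + 49 + 1444]
  = √1494
  ≈ 38.65

38.65


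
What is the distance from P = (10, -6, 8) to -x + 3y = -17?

distance = |a·x₀ + b·y₀ + c·z₀ - d| / √(a² + b² + c²)
  = |(-1)·10 + 3·(-6) + 0·8 - (-17)| / √((-1)² + 3² + 0²)
  = |-10 - 18 + 0 + 17| / √(1 + 9 + 0)
  = |-11| / √10
  = 11 / 3.162
  ≈ 3.479

3.479


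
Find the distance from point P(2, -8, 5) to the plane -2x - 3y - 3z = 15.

distance = |a·x₀ + b·y₀ + c·z₀ - d| / √(a² + b² + c²)
  = |(-2)·2 + (-3)·(-8) + (-3)·5 - 15| / √((-2)² + (-3)² + (-3)²)
  = |-4 + 24 - 15 - 15| / √(4 + 9 + 9)
  = |-10| / √22
  = 10 / 4.69
  ≈ 2.132

2.132


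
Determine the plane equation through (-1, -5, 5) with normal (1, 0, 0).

The plane through P with normal n = (a, b, c) satisfies n·(r - P) = 0,
i.e. ax + by + cz = a·x₀ + b·y₀ + c·z₀.
d = 1·(-1) + 0·(-5) + 0·5
  = -1 + 0 + 0
  = -1
Equation: x = -1

x = -1
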